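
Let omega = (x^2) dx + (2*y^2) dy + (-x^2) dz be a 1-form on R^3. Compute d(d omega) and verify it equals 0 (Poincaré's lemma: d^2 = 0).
d(d omega) = 0

Step 1: d omega = sum_{i<j} (∂f_j/∂x_i - ∂f_i/∂x_j) dx_i ∧ dx_j:
  coeff of dx ∧ dy: 0
  coeff of dx ∧ dz: -2*x
  coeff of dy ∧ dz: 0
Step 2: Apply d again to each 2-form coefficient. The only possible 3-form in R^3 is dx ∧ dy ∧ dz, with coefficient
  ∂(coeff of dy∧dz)/∂x - ∂(coeff of dx∧dz)/∂y + ∂(coeff of dx∧dy)/∂z
  = ∂/∂x (0) - ∂/∂y (-2*x) + ∂/∂z (0).
Each of these terms simplifies to sums of mixed partials that cancel in pairs. The result is 0 (by equality of mixed partials for smooth functions — Schwarz / Clairaut).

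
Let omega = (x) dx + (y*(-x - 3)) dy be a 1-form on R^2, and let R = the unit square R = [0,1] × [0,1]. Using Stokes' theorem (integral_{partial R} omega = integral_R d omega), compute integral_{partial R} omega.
integral_(partial R) omega = -1/2

Stokes: integral_partial_R omega = integral_R d omega with d omega = (∂Q/∂x - ∂P/∂y) dx ∧ dy.
  ∂Q/∂x = -y
  ∂P/∂y = 0
  integrand = ∂Q/∂x - ∂P/∂y = -y.
Integrating over R: integral_0^1 integral_0^1 (-y) dx dy = -1/2.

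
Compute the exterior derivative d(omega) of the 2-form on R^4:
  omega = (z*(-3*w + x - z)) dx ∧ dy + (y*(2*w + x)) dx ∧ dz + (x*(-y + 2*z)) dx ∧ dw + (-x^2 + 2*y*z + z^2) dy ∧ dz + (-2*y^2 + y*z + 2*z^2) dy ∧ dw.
d(omega) = (-5*w - 2*x - 2*z) dx ∧ dy ∧ dz + (x - 3*z) dx ∧ dy ∧ dw + (-2*x + 2*y) dx ∧ dz ∧ dw + (-y - 4*z) dy ∧ dz ∧ dw

For a 2-form omega = sum_{i<j} g_{ij} dx_i ∧ dx_j, the exterior derivative is
  d(omega) = sum_{i<j} d(g_{ij}) ∧ dx_i ∧ dx_j = sum_{i<j, k} (∂g_{ij}/∂x_k) dx_k ∧ dx_i ∧ dx_j.
Expand each term, using dx_k ∧ dx_i ∧ dx_j = sgn(permutation) dx_{(a)} ∧ dx_{(b)} ∧ dx_{(c)} with (a < b < c) sorted:
  d(z*(-3*w + x - z)) includes (∂/∂z)(z*(-3*w + x - z)) dz = (-3*w + x - 2*z) dz, which multiplied by dx ∧ dy gives (-3*w + x - 2*z) dx ∧ dy ∧ dz
  d(z*(-3*w + x - z)) includes (∂/∂w)(z*(-3*w + x - z)) dw = (-3*z) dw, which multiplied by dx ∧ dy gives (-3*z) dx ∧ dy ∧ dw
  d(y*(2*w + x)) includes (∂/∂y)(y*(2*w + x)) dy = (2*w + x) dy, which multiplied by dx ∧ dz gives (-2*w - x) dx ∧ dy ∧ dz
  d(y*(2*w + x)) includes (∂/∂w)(y*(2*w + x)) dw = (2*y) dw, which multiplied by dx ∧ dz gives (2*y) dx ∧ dz ∧ dw
  d(x*(-y + 2*z)) includes (∂/∂y)(x*(-y + 2*z)) dy = (-x) dy, which multiplied by dx ∧ dw gives (x) dx ∧ dy ∧ dw
  d(x*(-y + 2*z)) includes (∂/∂z)(x*(-y + 2*z)) dz = (2*x) dz, which multiplied by dx ∧ dw gives (-2*x) dx ∧ dz ∧ dw
  d(-x^2 + 2*y*z + z^2) includes (∂/∂x)(-x^2 + 2*y*z + z^2) dx = (-2*x) dx, which multiplied by dy ∧ dz gives (-2*x) dx ∧ dy ∧ dz
  d(-2*y^2 + y*z + 2*z^2) includes (∂/∂z)(-2*y^2 + y*z + 2*z^2) dz = (y + 4*z) dz, which multiplied by dy ∧ dw gives (-y - 4*z) dy ∧ dz ∧ dw
Collecting like 3-forms: d(omega) = (-5*w - 2*x - 2*z) dx ∧ dy ∧ dz + (x - 3*z) dx ∧ dy ∧ dw + (-2*x + 2*y) dx ∧ dz ∧ dw + (-y - 4*z) dy ∧ dz ∧ dw.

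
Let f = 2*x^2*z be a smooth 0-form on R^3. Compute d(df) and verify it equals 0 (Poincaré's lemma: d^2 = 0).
d(df) = 0

Step 1: df = sum_i (∂f/∂x_i) dx_i = (4*x*z) dx + (0) dy + (2*x^2) dz.
Step 2: Apply d again. Using the 1-form formula, the coefficient of dx ∧ dy in d(df) is ∂^2 f/∂x ∂y - ∂^2 f/∂y ∂x = (0) - (0) = 0 (equality of mixed partials for smooth f).
Similarly for dx ∧ dz and dy ∧ dz — all coefficients vanish. So d(df) = 0.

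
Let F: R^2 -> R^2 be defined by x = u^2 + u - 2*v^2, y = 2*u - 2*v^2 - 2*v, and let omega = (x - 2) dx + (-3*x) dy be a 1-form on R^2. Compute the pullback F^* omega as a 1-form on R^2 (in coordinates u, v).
F^* omega = (2*u^3 - 3*u^2 - 4*u*v^2 - 9*u + 10*v^2 - 2) du + (8*u^2*v + 6*u^2 + 8*u*v + 6*u - 16*v^3 - 12*v^2 + 8*v) dv

Using F^*(f dg) = (f ∘ F) d(g ∘ F), substitute each coordinate x_i by F_i(u, v) in f_i, and replace dx_i by d F_i = (∂F_i/∂u) du + (∂F_i/∂v) dv.
  For the x component: f_1(F) = u^2 + u - 2*v^2 - 2; d F_1 = (2*u + 1) du + (-4*v) dv
  For the y component: f_2(F) = -3*u^2 - 3*u + 6*v^2; d F_2 = (2) du + (-4*v - 2) dv
Combining and collecting du, dv coefficients:
  coeff of du: 2*u^3 - 3*u^2 - 4*u*v^2 - 9*u + 10*v^2 - 2
  coeff of dv: 8*u^2*v + 6*u^2 + 8*u*v + 6*u - 16*v^3 - 12*v^2 + 8*v
F^* omega = (2*u^3 - 3*u^2 - 4*u*v^2 - 9*u + 10*v^2 - 2) du + (8*u^2*v + 6*u^2 + 8*u*v + 6*u - 16*v^3 - 12*v^2 + 8*v) dv.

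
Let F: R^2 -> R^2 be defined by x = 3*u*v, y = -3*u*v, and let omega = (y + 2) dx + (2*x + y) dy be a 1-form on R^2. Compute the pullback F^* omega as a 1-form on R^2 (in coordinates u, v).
F^* omega = (6*v*(-3*u*v + 1)) du + (6*u*(-3*u*v + 1)) dv

Using F^*(f dg) = (f ∘ F) d(g ∘ F), substitute each coordinate x_i by F_i(u, v) in f_i, and replace dx_i by d F_i = (∂F_i/∂u) du + (∂F_i/∂v) dv.
  For the x component: f_1(F) = -3*u*v + 2; d F_1 = (3*v) du + (3*u) dv
  For the y component: f_2(F) = 3*u*v; d F_2 = (-3*v) du + (-3*u) dv
Combining and collecting du, dv coefficients:
  coeff of du: 6*v*(-3*u*v + 1)
  coeff of dv: 6*u*(-3*u*v + 1)
F^* omega = (6*v*(-3*u*v + 1)) du + (6*u*(-3*u*v + 1)) dv.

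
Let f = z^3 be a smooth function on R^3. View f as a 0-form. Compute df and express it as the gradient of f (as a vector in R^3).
df = (0) dx + (0) dy + (3*z^2) dz; grad f = (0, 0, 3*z^2)

For a 0-form f, d f = (∂f/∂x) dx + (∂f/∂y) dy + (∂f/∂z) dz. The components of the vector representation are exactly the entries of grad f in Cartesian coordinates:
  ∂f/∂x = 0
  ∂f/∂y = 0
  ∂f/∂z = 3*z^2.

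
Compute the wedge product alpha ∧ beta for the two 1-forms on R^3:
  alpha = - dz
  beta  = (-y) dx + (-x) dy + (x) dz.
alpha ∧ beta = (-y) dx ∧ dz + (-x) dy ∧ dz

Distribute the wedge, using dx_i ∧ dx_j = -dx_j ∧ dx_i and dx_i ∧ dx_i = 0. For each pair (i, j) with i < j, the coefficient of dx_i ∧ dx_j in alpha ∧ beta is (alpha_i * beta_j - alpha_j * beta_i). Collecting: alpha ∧ beta = (-y) dx ∧ dz + (-x) dy ∧ dz.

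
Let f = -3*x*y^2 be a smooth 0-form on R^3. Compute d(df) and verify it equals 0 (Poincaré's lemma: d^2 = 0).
d(df) = 0

Step 1: df = sum_i (∂f/∂x_i) dx_i = (-3*y^2) dx + (-6*x*y) dy + (0) dz.
Step 2: Apply d again. Using the 1-form formula, the coefficient of dx ∧ dy in d(df) is ∂^2 f/∂x ∂y - ∂^2 f/∂y ∂x = (-6*y) - (-6*y) = 0 (equality of mixed partials for smooth f).
Similarly for dx ∧ dz and dy ∧ dz — all coefficients vanish. So d(df) = 0.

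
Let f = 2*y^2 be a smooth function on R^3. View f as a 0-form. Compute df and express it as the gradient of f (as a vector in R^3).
df = (0) dx + (4*y) dy + (0) dz; grad f = (0, 4*y, 0)

For a 0-form f, d f = (∂f/∂x) dx + (∂f/∂y) dy + (∂f/∂z) dz. The components of the vector representation are exactly the entries of grad f in Cartesian coordinates:
  ∂f/∂x = 0
  ∂f/∂y = 4*y
  ∂f/∂z = 0.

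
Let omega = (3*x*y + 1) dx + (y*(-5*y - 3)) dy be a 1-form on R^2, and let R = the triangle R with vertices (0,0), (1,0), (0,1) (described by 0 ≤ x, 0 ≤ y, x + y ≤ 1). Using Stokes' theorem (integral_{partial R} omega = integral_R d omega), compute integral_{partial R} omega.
integral_(partial R) omega = -1/2

Stokes: integral_partial_R omega = integral_R d omega with d omega = (∂Q/∂x - ∂P/∂y) dx ∧ dy.
  ∂Q/∂x = 0
  ∂P/∂y = 3*x
  integrand = ∂Q/∂x - ∂P/∂y = -3*x.
Integrating over R: integral_0^1 integral_0^{1-x} (-3*x) dy dx = -1/2.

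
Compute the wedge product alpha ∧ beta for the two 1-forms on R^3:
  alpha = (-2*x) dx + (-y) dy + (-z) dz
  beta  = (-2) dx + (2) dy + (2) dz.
alpha ∧ beta = (-4*x - 2*y) dx ∧ dy + (-4*x - 2*z) dx ∧ dz + (-2*y + 2*z) dy ∧ dz

Distribute the wedge, using dx_i ∧ dx_j = -dx_j ∧ dx_i and dx_i ∧ dx_i = 0. For each pair (i, j) with i < j, the coefficient of dx_i ∧ dx_j in alpha ∧ beta is (alpha_i * beta_j - alpha_j * beta_i). Collecting: alpha ∧ beta = (-4*x - 2*y) dx ∧ dy + (-4*x - 2*z) dx ∧ dz + (-2*y + 2*z) dy ∧ dz.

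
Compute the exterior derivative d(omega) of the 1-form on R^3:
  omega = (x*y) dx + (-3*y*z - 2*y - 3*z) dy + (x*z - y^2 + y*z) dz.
d(omega) = (-x) dx ∧ dy + (z) dx ∧ dz + (y + z + 3) dy ∧ dz

For a 1-form omega = sum_i f_i dx_i, the exterior derivative is
  d(omega) = sum_{i < j} (∂f_j/∂x_i - ∂f_i/∂x_j) dx_i ∧ dx_j.
  coefficient of dx ∧ dy: ∂f_2/∂x - ∂f_1/∂y = ∂(-3*y*z - 2*y - 3*z)/∂x - ∂(x*y)/∂y = -x
  coefficient of dx ∧ dz: ∂f_3/∂x - ∂f_1/∂z = ∂(x*z - y^2 + y*z)/∂x - ∂(x*y)/∂z = z
  coefficient of dy ∧ dz: ∂f_3/∂y - ∂f_2/∂z = ∂(x*z - y^2 + y*z)/∂y - ∂(-3*y*z - 2*y - 3*z)/∂z = y + z + 3
Assembling: d(omega) = (-x) dx ∧ dy + (z) dx ∧ dz + (y + z + 3) dy ∧ dz.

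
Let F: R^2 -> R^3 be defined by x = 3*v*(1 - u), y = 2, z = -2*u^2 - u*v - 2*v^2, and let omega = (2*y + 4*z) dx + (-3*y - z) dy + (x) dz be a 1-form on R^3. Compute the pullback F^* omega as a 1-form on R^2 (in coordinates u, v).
F^* omega = (3*v*(12*u^2 + 5*u*v - 4*u + 8*v^2 - v - 4)) du + (24*u^3 + 15*u^2*v - 24*u^2 + 36*u*v^2 - 15*u*v - 12*u - 36*v^2 + 12) dv

Using F^*(f dg) = (f ∘ F) d(g ∘ F), substitute each coordinate x_i by F_i(u, v) in f_i, and replace dx_i by d F_i = (∂F_i/∂u) du + (∂F_i/∂v) dv.
  For the x component: f_1(F) = -8*u^2 - 4*u*v - 8*v^2 + 4; d F_1 = (-3*v) du + (3 - 3*u) dv
  For the y component: f_2(F) = 2*u^2 + u*v + 2*v^2 - 6; d F_2 = (0) du + (0) dv
  For the z component: f_3(F) = 3*v*(1 - u); d F_3 = (-4*u - v) du + (-u - 4*v) dv
Combining and collecting du, dv coefficients:
  coeff of du: 3*v*(12*u^2 + 5*u*v - 4*u + 8*v^2 - v - 4)
  coeff of dv: 24*u^3 + 15*u^2*v - 24*u^2 + 36*u*v^2 - 15*u*v - 12*u - 36*v^2 + 12
F^* omega = (3*v*(12*u^2 + 5*u*v - 4*u + 8*v^2 - v - 4)) du + (24*u^3 + 15*u^2*v - 24*u^2 + 36*u*v^2 - 15*u*v - 12*u - 36*v^2 + 12) dv.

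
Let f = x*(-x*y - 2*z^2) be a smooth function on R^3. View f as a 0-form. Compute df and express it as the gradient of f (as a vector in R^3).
df = (-2*x*y - 2*z^2) dx + (-x^2) dy + (-4*x*z) dz; grad f = (-2*x*y - 2*z^2, -x^2, -4*x*z)

For a 0-form f, d f = (∂f/∂x) dx + (∂f/∂y) dy + (∂f/∂z) dz. The components of the vector representation are exactly the entries of grad f in Cartesian coordinates:
  ∂f/∂x = -2*x*y - 2*z^2
  ∂f/∂y = -x^2
  ∂f/∂z = -4*x*z.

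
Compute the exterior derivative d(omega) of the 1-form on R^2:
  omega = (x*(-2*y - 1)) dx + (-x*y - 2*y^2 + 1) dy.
d(omega) = (2*x - y) dx ∧ dy

For a 1-form omega = sum_i f_i dx_i, the exterior derivative is
  d(omega) = sum_{i < j} (∂f_j/∂x_i - ∂f_i/∂x_j) dx_i ∧ dx_j.
  coefficient of dx ∧ dy: ∂f_2/∂x - ∂f_1/∂y = ∂(-x*y - 2*y^2 + 1)/∂x - ∂(x*(-2*y - 1))/∂y = 2*x - y
Assembling: d(omega) = (2*x - y) dx ∧ dy.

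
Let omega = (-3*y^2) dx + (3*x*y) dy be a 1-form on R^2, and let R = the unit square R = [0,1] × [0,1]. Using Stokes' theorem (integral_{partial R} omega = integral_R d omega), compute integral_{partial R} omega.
integral_(partial R) omega = 9/2

Stokes: integral_partial_R omega = integral_R d omega with d omega = (∂Q/∂x - ∂P/∂y) dx ∧ dy.
  ∂Q/∂x = 3*y
  ∂P/∂y = -6*y
  integrand = ∂Q/∂x - ∂P/∂y = 9*y.
Integrating over R: integral_0^1 integral_0^1 (9*y) dx dy = 9/2.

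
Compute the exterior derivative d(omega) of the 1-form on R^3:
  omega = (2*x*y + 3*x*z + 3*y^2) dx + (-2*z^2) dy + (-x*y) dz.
d(omega) = (-2*x - 6*y) dx ∧ dy + (-3*x - y) dx ∧ dz + (-x + 4*z) dy ∧ dz

For a 1-form omega = sum_i f_i dx_i, the exterior derivative is
  d(omega) = sum_{i < j} (∂f_j/∂x_i - ∂f_i/∂x_j) dx_i ∧ dx_j.
  coefficient of dx ∧ dy: ∂f_2/∂x - ∂f_1/∂y = ∂(-2*z^2)/∂x - ∂(2*x*y + 3*x*z + 3*y^2)/∂y = -2*x - 6*y
  coefficient of dx ∧ dz: ∂f_3/∂x - ∂f_1/∂z = ∂(-x*y)/∂x - ∂(2*x*y + 3*x*z + 3*y^2)/∂z = -3*x - y
  coefficient of dy ∧ dz: ∂f_3/∂y - ∂f_2/∂z = ∂(-x*y)/∂y - ∂(-2*z^2)/∂z = -x + 4*z
Assembling: d(omega) = (-2*x - 6*y) dx ∧ dy + (-3*x - y) dx ∧ dz + (-x + 4*z) dy ∧ dz.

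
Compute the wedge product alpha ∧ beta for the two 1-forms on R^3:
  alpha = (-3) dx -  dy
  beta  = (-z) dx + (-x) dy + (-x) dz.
alpha ∧ beta = (3*x - z) dx ∧ dy + (3*x) dx ∧ dz + (x) dy ∧ dz

Distribute the wedge, using dx_i ∧ dx_j = -dx_j ∧ dx_i and dx_i ∧ dx_i = 0. For each pair (i, j) with i < j, the coefficient of dx_i ∧ dx_j in alpha ∧ beta is (alpha_i * beta_j - alpha_j * beta_i). Collecting: alpha ∧ beta = (3*x - z) dx ∧ dy + (3*x) dx ∧ dz + (x) dy ∧ dz.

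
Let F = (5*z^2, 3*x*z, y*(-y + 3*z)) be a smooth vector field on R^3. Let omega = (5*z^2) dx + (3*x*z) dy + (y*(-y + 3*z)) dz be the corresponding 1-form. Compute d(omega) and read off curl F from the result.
d(omega) = (-3*x - 2*y + 3*z) dy ∧ dz + (10*z) dz ∧ dx + (3*z) dx ∧ dy; curl F = (-3*x - 2*y + 3*z, 10*z, 3*z)

d omega = sum_{i<j} (∂f_j/∂x_i - ∂f_i/∂x_j) dx_i ∧ dx_j. Under the identification (dy ∧ dz, dz ∧ dx, dx ∧ dy) ↔ (e_x, e_y, e_z), the coefficients are exactly the components of curl F. Compute:
  ∂R/∂y - ∂Q/∂z = (-2*y + 3*z) - (3*x) = -3*x - 2*y + 3*z
  ∂P/∂z - ∂R/∂x = (10*z) - (0) = 10*z
  ∂Q/∂x - ∂P/∂y = (3*z) - (0) = 3*z.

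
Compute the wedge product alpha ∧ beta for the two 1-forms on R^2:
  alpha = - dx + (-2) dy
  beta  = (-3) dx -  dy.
alpha ∧ beta = (-5) dx ∧ dy

Distribute the wedge, using dx_i ∧ dx_j = -dx_j ∧ dx_i and dx_i ∧ dx_i = 0. For each pair (i, j) with i < j, the coefficient of dx_i ∧ dx_j in alpha ∧ beta is (alpha_i * beta_j - alpha_j * beta_i). Collecting: alpha ∧ beta = (-5) dx ∧ dy.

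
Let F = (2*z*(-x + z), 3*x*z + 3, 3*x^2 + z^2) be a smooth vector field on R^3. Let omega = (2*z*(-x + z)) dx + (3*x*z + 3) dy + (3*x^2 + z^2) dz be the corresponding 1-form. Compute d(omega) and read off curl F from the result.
d(omega) = (-3*x) dy ∧ dz + (-8*x + 4*z) dz ∧ dx + (3*z) dx ∧ dy; curl F = (-3*x, -8*x + 4*z, 3*z)

d omega = sum_{i<j} (∂f_j/∂x_i - ∂f_i/∂x_j) dx_i ∧ dx_j. Under the identification (dy ∧ dz, dz ∧ dx, dx ∧ dy) ↔ (e_x, e_y, e_z), the coefficients are exactly the components of curl F. Compute:
  ∂R/∂y - ∂Q/∂z = (0) - (3*x) = -3*x
  ∂P/∂z - ∂R/∂x = (-2*x + 4*z) - (6*x) = -8*x + 4*z
  ∂Q/∂x - ∂P/∂y = (3*z) - (0) = 3*z.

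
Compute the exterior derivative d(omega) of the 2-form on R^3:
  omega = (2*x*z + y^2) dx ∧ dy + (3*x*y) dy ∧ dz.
d(omega) = (2*x + 3*y) dx ∧ dy ∧ dz

For a 2-form omega = sum_{i<j} g_{ij} dx_i ∧ dx_j, the exterior derivative is
  d(omega) = sum_{i<j} d(g_{ij}) ∧ dx_i ∧ dx_j = sum_{i<j, k} (∂g_{ij}/∂x_k) dx_k ∧ dx_i ∧ dx_j.
Expand each term, using dx_k ∧ dx_i ∧ dx_j = sgn(permutation) dx_{(a)} ∧ dx_{(b)} ∧ dx_{(c)} with (a < b < c) sorted:
  d(2*x*z + y^2) includes (∂/∂z)(2*x*z + y^2) dz = (2*x) dz, which multiplied by dx ∧ dy gives (2*x) dx ∧ dy ∧ dz
  d(3*x*y) includes (∂/∂x)(3*x*y) dx = (3*y) dx, which multiplied by dy ∧ dz gives (3*y) dx ∧ dy ∧ dz
Collecting like 3-forms: d(omega) = (2*x + 3*y) dx ∧ dy ∧ dz.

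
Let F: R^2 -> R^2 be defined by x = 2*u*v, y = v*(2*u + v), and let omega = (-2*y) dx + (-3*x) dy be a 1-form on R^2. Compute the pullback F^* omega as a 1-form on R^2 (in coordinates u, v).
F^* omega = (4*v^2*(-5*u - v)) du + (4*u*v*(-5*u - 4*v)) dv

Using F^*(f dg) = (f ∘ F) d(g ∘ F), substitute each coordinate x_i by F_i(u, v) in f_i, and replace dx_i by d F_i = (∂F_i/∂u) du + (∂F_i/∂v) dv.
  For the x component: f_1(F) = 2*v*(-2*u - v); d F_1 = (2*v) du + (2*u) dv
  For the y component: f_2(F) = -6*u*v; d F_2 = (2*v) du + (2*u + 2*v) dv
Combining and collecting du, dv coefficients:
  coeff of du: 4*v^2*(-5*u - v)
  coeff of dv: 4*u*v*(-5*u - 4*v)
F^* omega = (4*v^2*(-5*u - v)) du + (4*u*v*(-5*u - 4*v)) dv.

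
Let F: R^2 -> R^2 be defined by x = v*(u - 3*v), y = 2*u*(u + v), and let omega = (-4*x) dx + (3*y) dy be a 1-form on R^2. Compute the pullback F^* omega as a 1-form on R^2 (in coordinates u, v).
F^* omega = (24*u^3 + 36*u^2*v + 8*u*v^2 + 12*v^3) du + (12*u^3 + 8*u^2*v + 36*u*v^2 - 72*v^3) dv

Using F^*(f dg) = (f ∘ F) d(g ∘ F), substitute each coordinate x_i by F_i(u, v) in f_i, and replace dx_i by d F_i = (∂F_i/∂u) du + (∂F_i/∂v) dv.
  For the x component: f_1(F) = 4*v*(-u + 3*v); d F_1 = (v) du + (u - 6*v) dv
  For the y component: f_2(F) = 6*u*(u + v); d F_2 = (4*u + 2*v) du + (2*u) dv
Combining and collecting du, dv coefficients:
  coeff of du: 24*u^3 + 36*u^2*v + 8*u*v^2 + 12*v^3
  coeff of dv: 12*u^3 + 8*u^2*v + 36*u*v^2 - 72*v^3
F^* omega = (24*u^3 + 36*u^2*v + 8*u*v^2 + 12*v^3) du + (12*u^3 + 8*u^2*v + 36*u*v^2 - 72*v^3) dv.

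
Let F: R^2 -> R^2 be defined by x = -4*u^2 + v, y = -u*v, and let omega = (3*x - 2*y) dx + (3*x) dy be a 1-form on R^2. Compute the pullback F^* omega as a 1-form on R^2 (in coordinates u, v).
F^* omega = (96*u^3 - 4*u^2*v - 24*u*v - 3*v^2) du + (12*u^3 - 12*u^2 - u*v + 3*v) dv

Using F^*(f dg) = (f ∘ F) d(g ∘ F), substitute each coordinate x_i by F_i(u, v) in f_i, and replace dx_i by d F_i = (∂F_i/∂u) du + (∂F_i/∂v) dv.
  For the x component: f_1(F) = -12*u^2 + 2*u*v + 3*v; d F_1 = (-8*u) du + (1) dv
  For the y component: f_2(F) = -12*u^2 + 3*v; d F_2 = (-v) du + (-u) dv
Combining and collecting du, dv coefficients:
  coeff of du: 96*u^3 - 4*u^2*v - 24*u*v - 3*v^2
  coeff of dv: 12*u^3 - 12*u^2 - u*v + 3*v
F^* omega = (96*u^3 - 4*u^2*v - 24*u*v - 3*v^2) du + (12*u^3 - 12*u^2 - u*v + 3*v) dv.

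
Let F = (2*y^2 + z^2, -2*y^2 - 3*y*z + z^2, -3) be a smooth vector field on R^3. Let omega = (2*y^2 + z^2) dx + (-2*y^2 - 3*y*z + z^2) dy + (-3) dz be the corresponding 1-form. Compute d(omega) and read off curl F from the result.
d(omega) = (3*y - 2*z) dy ∧ dz + (2*z) dz ∧ dx + (-4*y) dx ∧ dy; curl F = (3*y - 2*z, 2*z, -4*y)

d omega = sum_{i<j} (∂f_j/∂x_i - ∂f_i/∂x_j) dx_i ∧ dx_j. Under the identification (dy ∧ dz, dz ∧ dx, dx ∧ dy) ↔ (e_x, e_y, e_z), the coefficients are exactly the components of curl F. Compute:
  ∂R/∂y - ∂Q/∂z = (0) - (-3*y + 2*z) = 3*y - 2*z
  ∂P/∂z - ∂R/∂x = (2*z) - (0) = 2*z
  ∂Q/∂x - ∂P/∂y = (0) - (4*y) = -4*y.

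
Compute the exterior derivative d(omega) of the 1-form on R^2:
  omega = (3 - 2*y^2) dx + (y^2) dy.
d(omega) = (4*y) dx ∧ dy

For a 1-form omega = sum_i f_i dx_i, the exterior derivative is
  d(omega) = sum_{i < j} (∂f_j/∂x_i - ∂f_i/∂x_j) dx_i ∧ dx_j.
  coefficient of dx ∧ dy: ∂f_2/∂x - ∂f_1/∂y = ∂(y^2)/∂x - ∂(3 - 2*y^2)/∂y = 4*y
Assembling: d(omega) = (4*y) dx ∧ dy.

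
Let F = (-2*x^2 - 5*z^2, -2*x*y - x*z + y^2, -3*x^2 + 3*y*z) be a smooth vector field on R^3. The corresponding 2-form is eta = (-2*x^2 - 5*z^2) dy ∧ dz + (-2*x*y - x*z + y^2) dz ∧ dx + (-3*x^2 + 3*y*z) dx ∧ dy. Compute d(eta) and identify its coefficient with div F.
d(eta) = (-6*x + 5*y) dx ∧ dy ∧ dz; div F = -6*x + 5*y

For a 2-form in R^3 of the form above, applying d gives a 3-form with coefficient ∂P/∂x + ∂Q/∂y + ∂R/∂z:
  ∂P/∂x = -4*x
  ∂Q/∂y = -2*x + 2*y
  ∂R/∂z = 3*y
Sum = -6*x + 5*y, which is exactly div F.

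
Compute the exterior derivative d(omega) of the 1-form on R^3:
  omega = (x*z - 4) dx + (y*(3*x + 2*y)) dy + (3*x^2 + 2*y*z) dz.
d(omega) = (3*y) dx ∧ dy + (5*x) dx ∧ dz + (2*z) dy ∧ dz

For a 1-form omega = sum_i f_i dx_i, the exterior derivative is
  d(omega) = sum_{i < j} (∂f_j/∂x_i - ∂f_i/∂x_j) dx_i ∧ dx_j.
  coefficient of dx ∧ dy: ∂f_2/∂x - ∂f_1/∂y = ∂(y*(3*x + 2*y))/∂x - ∂(x*z - 4)/∂y = 3*y
  coefficient of dx ∧ dz: ∂f_3/∂x - ∂f_1/∂z = ∂(3*x^2 + 2*y*z)/∂x - ∂(x*z - 4)/∂z = 5*x
  coefficient of dy ∧ dz: ∂f_3/∂y - ∂f_2/∂z = ∂(3*x^2 + 2*y*z)/∂y - ∂(y*(3*x + 2*y))/∂z = 2*z
Assembling: d(omega) = (3*y) dx ∧ dy + (5*x) dx ∧ dz + (2*z) dy ∧ dz.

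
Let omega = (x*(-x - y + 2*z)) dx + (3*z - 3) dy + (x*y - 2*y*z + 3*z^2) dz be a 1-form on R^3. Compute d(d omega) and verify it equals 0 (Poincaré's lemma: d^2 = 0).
d(d omega) = 0

Step 1: d omega = sum_{i<j} (∂f_j/∂x_i - ∂f_i/∂x_j) dx_i ∧ dx_j:
  coeff of dx ∧ dy: x
  coeff of dx ∧ dz: -2*x + y
  coeff of dy ∧ dz: x - 2*z - 3
Step 2: Apply d again to each 2-form coefficient. The only possible 3-form in R^3 is dx ∧ dy ∧ dz, with coefficient
  ∂(coeff of dy∧dz)/∂x - ∂(coeff of dx∧dz)/∂y + ∂(coeff of dx∧dy)/∂z
  = ∂/∂x (x - 2*z - 3) - ∂/∂y (-2*x + y) + ∂/∂z (x).
Each of these terms simplifies to sums of mixed partials that cancel in pairs. The result is 0 (by equality of mixed partials for smooth functions — Schwarz / Clairaut).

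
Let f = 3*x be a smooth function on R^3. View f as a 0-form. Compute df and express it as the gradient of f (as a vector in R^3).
df = (3) dx + (0) dy + (0) dz; grad f = (3, 0, 0)

For a 0-form f, d f = (∂f/∂x) dx + (∂f/∂y) dy + (∂f/∂z) dz. The components of the vector representation are exactly the entries of grad f in Cartesian coordinates:
  ∂f/∂x = 3
  ∂f/∂y = 0
  ∂f/∂z = 0.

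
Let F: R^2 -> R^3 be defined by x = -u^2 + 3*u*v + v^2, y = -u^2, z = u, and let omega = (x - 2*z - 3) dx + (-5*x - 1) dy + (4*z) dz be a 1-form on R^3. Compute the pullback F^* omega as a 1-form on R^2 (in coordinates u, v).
F^* omega = (-8*u^3 + 21*u^2*v + 4*u^2 + 17*u*v^2 - 6*u*v + 12*u + 3*v^3 - 9*v) du + (-3*u^3 + 7*u^2*v - 6*u^2 + 9*u*v^2 - 4*u*v - 9*u + 2*v^3 - 6*v) dv

Using F^*(f dg) = (f ∘ F) d(g ∘ F), substitute each coordinate x_i by F_i(u, v) in f_i, and replace dx_i by d F_i = (∂F_i/∂u) du + (∂F_i/∂v) dv.
  For the x component: f_1(F) = -u^2 + 3*u*v - 2*u + v^2 - 3; d F_1 = (-2*u + 3*v) du + (3*u + 2*v) dv
  For the y component: f_2(F) = 5*u^2 - 15*u*v - 5*v^2 - 1; d F_2 = (-2*u) du + (0) dv
  For the z component: f_3(F) = 4*u; d F_3 = (1) du + (0) dv
Combining and collecting du, dv coefficients:
  coeff of du: -8*u^3 + 21*u^2*v + 4*u^2 + 17*u*v^2 - 6*u*v + 12*u + 3*v^3 - 9*v
  coeff of dv: -3*u^3 + 7*u^2*v - 6*u^2 + 9*u*v^2 - 4*u*v - 9*u + 2*v^3 - 6*v
F^* omega = (-8*u^3 + 21*u^2*v + 4*u^2 + 17*u*v^2 - 6*u*v + 12*u + 3*v^3 - 9*v) du + (-3*u^3 + 7*u^2*v - 6*u^2 + 9*u*v^2 - 4*u*v - 9*u + 2*v^3 - 6*v) dv.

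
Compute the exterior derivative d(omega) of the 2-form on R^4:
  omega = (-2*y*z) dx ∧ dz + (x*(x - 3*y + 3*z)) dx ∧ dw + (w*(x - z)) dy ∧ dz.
d(omega) = (w + 2*z) dx ∧ dy ∧ dz + (3*x) dx ∧ dy ∧ dw + (-3*x) dx ∧ dz ∧ dw + (x - z) dy ∧ dz ∧ dw

For a 2-form omega = sum_{i<j} g_{ij} dx_i ∧ dx_j, the exterior derivative is
  d(omega) = sum_{i<j} d(g_{ij}) ∧ dx_i ∧ dx_j = sum_{i<j, k} (∂g_{ij}/∂x_k) dx_k ∧ dx_i ∧ dx_j.
Expand each term, using dx_k ∧ dx_i ∧ dx_j = sgn(permutation) dx_{(a)} ∧ dx_{(b)} ∧ dx_{(c)} with (a < b < c) sorted:
  d(-2*y*z) includes (∂/∂y)(-2*y*z) dy = (-2*z) dy, which multiplied by dx ∧ dz gives (2*z) dx ∧ dy ∧ dz
  d(x*(x - 3*y + 3*z)) includes (∂/∂y)(x*(x - 3*y + 3*z)) dy = (-3*x) dy, which multiplied by dx ∧ dw gives (3*x) dx ∧ dy ∧ dw
  d(x*(x - 3*y + 3*z)) includes (∂/∂z)(x*(x - 3*y + 3*z)) dz = (3*x) dz, which multiplied by dx ∧ dw gives (-3*x) dx ∧ dz ∧ dw
  d(w*(x - z)) includes (∂/∂x)(w*(x - z)) dx = (w) dx, which multiplied by dy ∧ dz gives (w) dx ∧ dy ∧ dz
  d(w*(x - z)) includes (∂/∂w)(w*(x - z)) dw = (x - z) dw, which multiplied by dy ∧ dz gives (x - z) dy ∧ dz ∧ dw
Collecting like 3-forms: d(omega) = (w + 2*z) dx ∧ dy ∧ dz + (3*x) dx ∧ dy ∧ dw + (-3*x) dx ∧ dz ∧ dw + (x - z) dy ∧ dz ∧ dw.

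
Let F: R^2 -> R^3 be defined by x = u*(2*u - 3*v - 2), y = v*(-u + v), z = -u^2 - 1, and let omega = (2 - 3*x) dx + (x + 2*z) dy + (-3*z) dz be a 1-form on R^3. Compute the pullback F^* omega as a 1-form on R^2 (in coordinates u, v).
F^* omega = (-30*u^3 + 54*u^2*v + 36*u^2 - 24*u*v^2 - 34*u*v - 10*u - 4*v - 4) du + (18*u^3 - 24*u^2*v - 16*u^2 - 6*u*v^2 - 4*u*v - 4*u - 4*v) dv

Using F^*(f dg) = (f ∘ F) d(g ∘ F), substitute each coordinate x_i by F_i(u, v) in f_i, and replace dx_i by d F_i = (∂F_i/∂u) du + (∂F_i/∂v) dv.
  For the x component: f_1(F) = -6*u^2 + 9*u*v + 6*u + 2; d F_1 = (4*u - 3*v - 2) du + (-3*u) dv
  For the y component: f_2(F) = -3*u*v - 2*u - 2; d F_2 = (-v) du + (-u + 2*v) dv
  For the z component: f_3(F) = 3*u^2 + 3; d F_3 = (-2*u) du + (0) dv
Combining and collecting du, dv coefficients:
  coeff of du: -30*u^3 + 54*u^2*v + 36*u^2 - 24*u*v^2 - 34*u*v - 10*u - 4*v - 4
  coeff of dv: 18*u^3 - 24*u^2*v - 16*u^2 - 6*u*v^2 - 4*u*v - 4*u - 4*v
F^* omega = (-30*u^3 + 54*u^2*v + 36*u^2 - 24*u*v^2 - 34*u*v - 10*u - 4*v - 4) du + (18*u^3 - 24*u^2*v - 16*u^2 - 6*u*v^2 - 4*u*v - 4*u - 4*v) dv.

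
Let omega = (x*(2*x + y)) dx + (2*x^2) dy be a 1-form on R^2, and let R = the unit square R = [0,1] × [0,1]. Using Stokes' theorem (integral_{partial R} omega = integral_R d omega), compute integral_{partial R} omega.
integral_(partial R) omega = 3/2

Stokes: integral_partial_R omega = integral_R d omega with d omega = (∂Q/∂x - ∂P/∂y) dx ∧ dy.
  ∂Q/∂x = 4*x
  ∂P/∂y = x
  integrand = ∂Q/∂x - ∂P/∂y = 3*x.
Integrating over R: integral_0^1 integral_0^1 (3*x) dx dy = 3/2.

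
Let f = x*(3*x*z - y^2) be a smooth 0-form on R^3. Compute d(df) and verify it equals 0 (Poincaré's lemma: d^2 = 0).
d(df) = 0

Step 1: df = sum_i (∂f/∂x_i) dx_i = (6*x*z - y^2) dx + (-2*x*y) dy + (3*x^2) dz.
Step 2: Apply d again. Using the 1-form formula, the coefficient of dx ∧ dy in d(df) is ∂^2 f/∂x ∂y - ∂^2 f/∂y ∂x = (-2*y) - (-2*y) = 0 (equality of mixed partials for smooth f).
Similarly for dx ∧ dz and dy ∧ dz — all coefficients vanish. So d(df) = 0.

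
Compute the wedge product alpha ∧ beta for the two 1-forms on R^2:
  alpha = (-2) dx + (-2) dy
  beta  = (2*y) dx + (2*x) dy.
alpha ∧ beta = (-4*x + 4*y) dx ∧ dy

Distribute the wedge, using dx_i ∧ dx_j = -dx_j ∧ dx_i and dx_i ∧ dx_i = 0. For each pair (i, j) with i < j, the coefficient of dx_i ∧ dx_j in alpha ∧ beta is (alpha_i * beta_j - alpha_j * beta_i). Collecting: alpha ∧ beta = (-4*x + 4*y) dx ∧ dy.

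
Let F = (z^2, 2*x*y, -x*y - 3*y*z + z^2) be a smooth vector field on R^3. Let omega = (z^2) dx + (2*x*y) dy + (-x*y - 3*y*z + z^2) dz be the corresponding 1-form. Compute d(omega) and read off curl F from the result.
d(omega) = (-x - 3*z) dy ∧ dz + (y + 2*z) dz ∧ dx + (2*y) dx ∧ dy; curl F = (-x - 3*z, y + 2*z, 2*y)

d omega = sum_{i<j} (∂f_j/∂x_i - ∂f_i/∂x_j) dx_i ∧ dx_j. Under the identification (dy ∧ dz, dz ∧ dx, dx ∧ dy) ↔ (e_x, e_y, e_z), the coefficients are exactly the components of curl F. Compute:
  ∂R/∂y - ∂Q/∂z = (-x - 3*z) - (0) = -x - 3*z
  ∂P/∂z - ∂R/∂x = (2*z) - (-y) = y + 2*z
  ∂Q/∂x - ∂P/∂y = (2*y) - (0) = 2*y.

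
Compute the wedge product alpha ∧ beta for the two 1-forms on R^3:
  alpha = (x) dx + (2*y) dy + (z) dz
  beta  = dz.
alpha ∧ beta = (x) dx ∧ dz + (2*y) dy ∧ dz

Distribute the wedge, using dx_i ∧ dx_j = -dx_j ∧ dx_i and dx_i ∧ dx_i = 0. For each pair (i, j) with i < j, the coefficient of dx_i ∧ dx_j in alpha ∧ beta is (alpha_i * beta_j - alpha_j * beta_i). Collecting: alpha ∧ beta = (x) dx ∧ dz + (2*y) dy ∧ dz.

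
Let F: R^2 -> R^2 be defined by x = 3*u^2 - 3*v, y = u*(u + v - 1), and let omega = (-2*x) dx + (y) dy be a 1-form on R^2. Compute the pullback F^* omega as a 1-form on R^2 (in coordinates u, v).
F^* omega = (u*(-34*u^2 + 3*u*v - 3*u + v^2 + 34*v + 1)) du + (u^3 + u^2*v + 17*u^2 - 18*v) dv

Using F^*(f dg) = (f ∘ F) d(g ∘ F), substitute each coordinate x_i by F_i(u, v) in f_i, and replace dx_i by d F_i = (∂F_i/∂u) du + (∂F_i/∂v) dv.
  For the x component: f_1(F) = -6*u^2 + 6*v; d F_1 = (6*u) du + (-3) dv
  For the y component: f_2(F) = u*(u + v - 1); d F_2 = (2*u + v - 1) du + (u) dv
Combining and collecting du, dv coefficients:
  coeff of du: u*(-34*u^2 + 3*u*v - 3*u + v^2 + 34*v + 1)
  coeff of dv: u^3 + u^2*v + 17*u^2 - 18*v
F^* omega = (u*(-34*u^2 + 3*u*v - 3*u + v^2 + 34*v + 1)) du + (u^3 + u^2*v + 17*u^2 - 18*v) dv.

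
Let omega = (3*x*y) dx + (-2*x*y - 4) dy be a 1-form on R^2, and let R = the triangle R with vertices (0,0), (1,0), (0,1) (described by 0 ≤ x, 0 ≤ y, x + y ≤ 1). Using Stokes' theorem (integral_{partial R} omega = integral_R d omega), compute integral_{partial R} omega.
integral_(partial R) omega = -5/6

Stokes: integral_partial_R omega = integral_R d omega with d omega = (∂Q/∂x - ∂P/∂y) dx ∧ dy.
  ∂Q/∂x = -2*y
  ∂P/∂y = 3*x
  integrand = ∂Q/∂x - ∂P/∂y = -3*x - 2*y.
Integrating over R: integral_0^1 integral_0^{1-x} (-3*x - 2*y) dy dx = -5/6.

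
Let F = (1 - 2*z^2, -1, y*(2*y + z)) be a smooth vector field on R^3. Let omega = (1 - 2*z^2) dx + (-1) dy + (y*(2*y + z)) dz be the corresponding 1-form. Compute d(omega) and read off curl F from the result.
d(omega) = (4*y + z) dy ∧ dz + (-4*z) dz ∧ dx + (0) dx ∧ dy; curl F = (4*y + z, -4*z, 0)

d omega = sum_{i<j} (∂f_j/∂x_i - ∂f_i/∂x_j) dx_i ∧ dx_j. Under the identification (dy ∧ dz, dz ∧ dx, dx ∧ dy) ↔ (e_x, e_y, e_z), the coefficients are exactly the components of curl F. Compute:
  ∂R/∂y - ∂Q/∂z = (4*y + z) - (0) = 4*y + z
  ∂P/∂z - ∂R/∂x = (-4*z) - (0) = -4*z
  ∂Q/∂x - ∂P/∂y = (0) - (0) = 0.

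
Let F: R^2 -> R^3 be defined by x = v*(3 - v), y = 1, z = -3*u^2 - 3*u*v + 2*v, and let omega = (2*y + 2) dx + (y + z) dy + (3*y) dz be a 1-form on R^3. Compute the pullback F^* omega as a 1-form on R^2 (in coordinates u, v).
F^* omega = (-18*u - 9*v) du + (-9*u - 8*v + 18) dv

Using F^*(f dg) = (f ∘ F) d(g ∘ F), substitute each coordinate x_i by F_i(u, v) in f_i, and replace dx_i by d F_i = (∂F_i/∂u) du + (∂F_i/∂v) dv.
  For the x component: f_1(F) = 4; d F_1 = (0) du + (3 - 2*v) dv
  For the y component: f_2(F) = -3*u^2 - 3*u*v + 2*v + 1; d F_2 = (0) du + (0) dv
  For the z component: f_3(F) = 3; d F_3 = (-6*u - 3*v) du + (2 - 3*u) dv
Combining and collecting du, dv coefficients:
  coeff of du: -18*u - 9*v
  coeff of dv: -9*u - 8*v + 18
F^* omega = (-18*u - 9*v) du + (-9*u - 8*v + 18) dv.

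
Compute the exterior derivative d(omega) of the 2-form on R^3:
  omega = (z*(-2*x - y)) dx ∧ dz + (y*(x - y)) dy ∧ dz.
d(omega) = (y + z) dx ∧ dy ∧ dz

For a 2-form omega = sum_{i<j} g_{ij} dx_i ∧ dx_j, the exterior derivative is
  d(omega) = sum_{i<j} d(g_{ij}) ∧ dx_i ∧ dx_j = sum_{i<j, k} (∂g_{ij}/∂x_k) dx_k ∧ dx_i ∧ dx_j.
Expand each term, using dx_k ∧ dx_i ∧ dx_j = sgn(permutation) dx_{(a)} ∧ dx_{(b)} ∧ dx_{(c)} with (a < b < c) sorted:
  d(z*(-2*x - y)) includes (∂/∂y)(z*(-2*x - y)) dy = (-z) dy, which multiplied by dx ∧ dz gives (z) dx ∧ dy ∧ dz
  d(y*(x - y)) includes (∂/∂x)(y*(x - y)) dx = (y) dx, which multiplied by dy ∧ dz gives (y) dx ∧ dy ∧ dz
Collecting like 3-forms: d(omega) = (y + z) dx ∧ dy ∧ dz.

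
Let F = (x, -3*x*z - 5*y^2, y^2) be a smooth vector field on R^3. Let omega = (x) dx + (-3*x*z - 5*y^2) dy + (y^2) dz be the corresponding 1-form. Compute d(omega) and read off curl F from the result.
d(omega) = (3*x + 2*y) dy ∧ dz + (0) dz ∧ dx + (-3*z) dx ∧ dy; curl F = (3*x + 2*y, 0, -3*z)

d omega = sum_{i<j} (∂f_j/∂x_i - ∂f_i/∂x_j) dx_i ∧ dx_j. Under the identification (dy ∧ dz, dz ∧ dx, dx ∧ dy) ↔ (e_x, e_y, e_z), the coefficients are exactly the components of curl F. Compute:
  ∂R/∂y - ∂Q/∂z = (2*y) - (-3*x) = 3*x + 2*y
  ∂P/∂z - ∂R/∂x = (0) - (0) = 0
  ∂Q/∂x - ∂P/∂y = (-3*z) - (0) = -3*z.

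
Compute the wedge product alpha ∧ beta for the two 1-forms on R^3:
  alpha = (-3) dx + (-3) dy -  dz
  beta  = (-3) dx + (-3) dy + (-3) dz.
alpha ∧ beta = (6) dx ∧ dz + (6) dy ∧ dz

Distribute the wedge, using dx_i ∧ dx_j = -dx_j ∧ dx_i and dx_i ∧ dx_i = 0. For each pair (i, j) with i < j, the coefficient of dx_i ∧ dx_j in alpha ∧ beta is (alpha_i * beta_j - alpha_j * beta_i). Collecting: alpha ∧ beta = (6) dx ∧ dz + (6) dy ∧ dz.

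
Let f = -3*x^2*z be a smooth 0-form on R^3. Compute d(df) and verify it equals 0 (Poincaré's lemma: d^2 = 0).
d(df) = 0

Step 1: df = sum_i (∂f/∂x_i) dx_i = (-6*x*z) dx + (0) dy + (-3*x^2) dz.
Step 2: Apply d again. Using the 1-form formula, the coefficient of dx ∧ dy in d(df) is ∂^2 f/∂x ∂y - ∂^2 f/∂y ∂x = (0) - (0) = 0 (equality of mixed partials for smooth f).
Similarly for dx ∧ dz and dy ∧ dz — all coefficients vanish. So d(df) = 0.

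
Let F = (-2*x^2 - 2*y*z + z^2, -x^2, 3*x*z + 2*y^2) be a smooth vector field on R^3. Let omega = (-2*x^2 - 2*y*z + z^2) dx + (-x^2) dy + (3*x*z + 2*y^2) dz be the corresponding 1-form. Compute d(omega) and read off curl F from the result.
d(omega) = (4*y) dy ∧ dz + (-2*y - z) dz ∧ dx + (-2*x + 2*z) dx ∧ dy; curl F = (4*y, -2*y - z, -2*x + 2*z)

d omega = sum_{i<j} (∂f_j/∂x_i - ∂f_i/∂x_j) dx_i ∧ dx_j. Under the identification (dy ∧ dz, dz ∧ dx, dx ∧ dy) ↔ (e_x, e_y, e_z), the coefficients are exactly the components of curl F. Compute:
  ∂R/∂y - ∂Q/∂z = (4*y) - (0) = 4*y
  ∂P/∂z - ∂R/∂x = (-2*y + 2*z) - (3*z) = -2*y - z
  ∂Q/∂x - ∂P/∂y = (-2*x) - (-2*z) = -2*x + 2*z.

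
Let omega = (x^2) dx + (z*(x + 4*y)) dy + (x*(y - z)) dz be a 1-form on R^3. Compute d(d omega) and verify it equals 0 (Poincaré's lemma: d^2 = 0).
d(d omega) = 0

Step 1: d omega = sum_{i<j} (∂f_j/∂x_i - ∂f_i/∂x_j) dx_i ∧ dx_j:
  coeff of dx ∧ dy: z
  coeff of dx ∧ dz: y - z
  coeff of dy ∧ dz: -4*y
Step 2: Apply d again to each 2-form coefficient. The only possible 3-form in R^3 is dx ∧ dy ∧ dz, with coefficient
  ∂(coeff of dy∧dz)/∂x - ∂(coeff of dx∧dz)/∂y + ∂(coeff of dx∧dy)/∂z
  = ∂/∂x (-4*y) - ∂/∂y (y - z) + ∂/∂z (z).
Each of these terms simplifies to sums of mixed partials that cancel in pairs. The result is 0 (by equality of mixed partials for smooth functions — Schwarz / Clairaut).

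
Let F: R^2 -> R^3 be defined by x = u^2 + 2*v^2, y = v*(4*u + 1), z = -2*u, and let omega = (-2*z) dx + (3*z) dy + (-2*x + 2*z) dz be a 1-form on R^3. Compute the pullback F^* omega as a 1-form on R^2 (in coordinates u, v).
F^* omega = (12*u^2 - 24*u*v + 8*u + 8*v^2) du + (2*u*(-12*u + 8*v - 3)) dv

Using F^*(f dg) = (f ∘ F) d(g ∘ F), substitute each coordinate x_i by F_i(u, v) in f_i, and replace dx_i by d F_i = (∂F_i/∂u) du + (∂F_i/∂v) dv.
  For the x component: f_1(F) = 4*u; d F_1 = (2*u) du + (4*v) dv
  For the y component: f_2(F) = -6*u; d F_2 = (4*v) du + (4*u + 1) dv
  For the z component: f_3(F) = -2*u^2 - 4*u - 4*v^2; d F_3 = (-2) du + (0) dv
Combining and collecting du, dv coefficients:
  coeff of du: 12*u^2 - 24*u*v + 8*u + 8*v^2
  coeff of dv: 2*u*(-12*u + 8*v - 3)
F^* omega = (12*u^2 - 24*u*v + 8*u + 8*v^2) du + (2*u*(-12*u + 8*v - 3)) dv.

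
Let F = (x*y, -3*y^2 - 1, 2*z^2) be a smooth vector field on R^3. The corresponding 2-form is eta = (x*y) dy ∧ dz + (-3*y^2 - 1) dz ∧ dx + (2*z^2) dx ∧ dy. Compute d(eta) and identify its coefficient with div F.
d(eta) = (-5*y + 4*z) dx ∧ dy ∧ dz; div F = -5*y + 4*z

For a 2-form in R^3 of the form above, applying d gives a 3-form with coefficient ∂P/∂x + ∂Q/∂y + ∂R/∂z:
  ∂P/∂x = y
  ∂Q/∂y = -6*y
  ∂R/∂z = 4*z
Sum = -5*y + 4*z, which is exactly div F.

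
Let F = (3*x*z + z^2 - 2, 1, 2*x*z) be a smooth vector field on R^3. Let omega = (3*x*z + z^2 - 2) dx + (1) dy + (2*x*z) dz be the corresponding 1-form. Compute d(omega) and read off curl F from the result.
d(omega) = (0) dy ∧ dz + (3*x) dz ∧ dx + (0) dx ∧ dy; curl F = (0, 3*x, 0)

d omega = sum_{i<j} (∂f_j/∂x_i - ∂f_i/∂x_j) dx_i ∧ dx_j. Under the identification (dy ∧ dz, dz ∧ dx, dx ∧ dy) ↔ (e_x, e_y, e_z), the coefficients are exactly the components of curl F. Compute:
  ∂R/∂y - ∂Q/∂z = (0) - (0) = 0
  ∂P/∂z - ∂R/∂x = (3*x + 2*z) - (2*z) = 3*x
  ∂Q/∂x - ∂P/∂y = (0) - (0) = 0.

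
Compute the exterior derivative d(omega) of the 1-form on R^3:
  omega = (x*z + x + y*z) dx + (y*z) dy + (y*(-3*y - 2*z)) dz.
d(omega) = (-z) dx ∧ dy + (-x - y) dx ∧ dz + (-7*y - 2*z) dy ∧ dz

For a 1-form omega = sum_i f_i dx_i, the exterior derivative is
  d(omega) = sum_{i < j} (∂f_j/∂x_i - ∂f_i/∂x_j) dx_i ∧ dx_j.
  coefficient of dx ∧ dy: ∂f_2/∂x - ∂f_1/∂y = ∂(y*z)/∂x - ∂(x*z + x + y*z)/∂y = -z
  coefficient of dx ∧ dz: ∂f_3/∂x - ∂f_1/∂z = ∂(y*(-3*y - 2*z))/∂x - ∂(x*z + x + y*z)/∂z = -x - y
  coefficient of dy ∧ dz: ∂f_3/∂y - ∂f_2/∂z = ∂(y*(-3*y - 2*z))/∂y - ∂(y*z)/∂z = -7*y - 2*z
Assembling: d(omega) = (-z) dx ∧ dy + (-x - y) dx ∧ dz + (-7*y - 2*z) dy ∧ dz.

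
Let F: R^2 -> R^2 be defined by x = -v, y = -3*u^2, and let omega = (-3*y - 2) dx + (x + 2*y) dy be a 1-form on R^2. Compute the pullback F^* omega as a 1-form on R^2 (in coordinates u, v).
F^* omega = (6*u*(6*u^2 + v)) du + (2 - 9*u^2) dv

Using F^*(f dg) = (f ∘ F) d(g ∘ F), substitute each coordinate x_i by F_i(u, v) in f_i, and replace dx_i by d F_i = (∂F_i/∂u) du + (∂F_i/∂v) dv.
  For the x component: f_1(F) = 9*u^2 - 2; d F_1 = (0) du + (-1) dv
  For the y component: f_2(F) = -6*u^2 - v; d F_2 = (-6*u) du + (0) dv
Combining and collecting du, dv coefficients:
  coeff of du: 6*u*(6*u^2 + v)
  coeff of dv: 2 - 9*u^2
F^* omega = (6*u*(6*u^2 + v)) du + (2 - 9*u^2) dv.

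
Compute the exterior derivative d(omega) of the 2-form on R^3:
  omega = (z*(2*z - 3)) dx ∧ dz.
d(omega) = 0

For a 2-form omega = sum_{i<j} g_{ij} dx_i ∧ dx_j, the exterior derivative is
  d(omega) = sum_{i<j} d(g_{ij}) ∧ dx_i ∧ dx_j = sum_{i<j, k} (∂g_{ij}/∂x_k) dx_k ∧ dx_i ∧ dx_j.
Expand each term, using dx_k ∧ dx_i ∧ dx_j = sgn(permutation) dx_{(a)} ∧ dx_{(b)} ∧ dx_{(c)} with (a < b < c) sorted:

Collecting like 3-forms: d(omega) = 0.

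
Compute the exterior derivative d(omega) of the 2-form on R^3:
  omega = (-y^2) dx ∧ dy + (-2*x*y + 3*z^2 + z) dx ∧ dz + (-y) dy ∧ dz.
d(omega) = (2*x) dx ∧ dy ∧ dz

For a 2-form omega = sum_{i<j} g_{ij} dx_i ∧ dx_j, the exterior derivative is
  d(omega) = sum_{i<j} d(g_{ij}) ∧ dx_i ∧ dx_j = sum_{i<j, k} (∂g_{ij}/∂x_k) dx_k ∧ dx_i ∧ dx_j.
Expand each term, using dx_k ∧ dx_i ∧ dx_j = sgn(permutation) dx_{(a)} ∧ dx_{(b)} ∧ dx_{(c)} with (a < b < c) sorted:
  d(-2*x*y + 3*z^2 + z) includes (∂/∂y)(-2*x*y + 3*z^2 + z) dy = (-2*x) dy, which multiplied by dx ∧ dz gives (2*x) dx ∧ dy ∧ dz
Collecting like 3-forms: d(omega) = (2*x) dx ∧ dy ∧ dz.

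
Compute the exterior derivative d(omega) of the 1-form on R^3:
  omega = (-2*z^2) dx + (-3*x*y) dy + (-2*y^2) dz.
d(omega) = (-3*y) dx ∧ dy + (4*z) dx ∧ dz + (-4*y) dy ∧ dz

For a 1-form omega = sum_i f_i dx_i, the exterior derivative is
  d(omega) = sum_{i < j} (∂f_j/∂x_i - ∂f_i/∂x_j) dx_i ∧ dx_j.
  coefficient of dx ∧ dy: ∂f_2/∂x - ∂f_1/∂y = ∂(-3*x*y)/∂x - ∂(-2*z^2)/∂y = -3*y
  coefficient of dx ∧ dz: ∂f_3/∂x - ∂f_1/∂z = ∂(-2*y^2)/∂x - ∂(-2*z^2)/∂z = 4*z
  coefficient of dy ∧ dz: ∂f_3/∂y - ∂f_2/∂z = ∂(-2*y^2)/∂y - ∂(-3*x*y)/∂z = -4*y
Assembling: d(omega) = (-3*y) dx ∧ dy + (4*z) dx ∧ dz + (-4*y) dy ∧ dz.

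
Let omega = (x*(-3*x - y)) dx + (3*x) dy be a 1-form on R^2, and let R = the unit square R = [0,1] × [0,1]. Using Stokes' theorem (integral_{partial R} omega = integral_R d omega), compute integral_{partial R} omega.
integral_(partial R) omega = 7/2

Stokes: integral_partial_R omega = integral_R d omega with d omega = (∂Q/∂x - ∂P/∂y) dx ∧ dy.
  ∂Q/∂x = 3
  ∂P/∂y = -x
  integrand = ∂Q/∂x - ∂P/∂y = x + 3.
Integrating over R: integral_0^1 integral_0^1 (x + 3) dx dy = 7/2.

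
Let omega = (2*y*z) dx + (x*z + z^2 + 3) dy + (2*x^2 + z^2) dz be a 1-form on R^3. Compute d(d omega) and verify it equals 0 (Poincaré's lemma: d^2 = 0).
d(d omega) = 0

Step 1: d omega = sum_{i<j} (∂f_j/∂x_i - ∂f_i/∂x_j) dx_i ∧ dx_j:
  coeff of dx ∧ dy: -z
  coeff of dx ∧ dz: 4*x - 2*y
  coeff of dy ∧ dz: -x - 2*z
Step 2: Apply d again to each 2-form coefficient. The only possible 3-form in R^3 is dx ∧ dy ∧ dz, with coefficient
  ∂(coeff of dy∧dz)/∂x - ∂(coeff of dx∧dz)/∂y + ∂(coeff of dx∧dy)/∂z
  = ∂/∂x (-x - 2*z) - ∂/∂y (4*x - 2*y) + ∂/∂z (-z).
Each of these terms simplifies to sums of mixed partials that cancel in pairs. The result is 0 (by equality of mixed partials for smooth functions — Schwarz / Clairaut).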